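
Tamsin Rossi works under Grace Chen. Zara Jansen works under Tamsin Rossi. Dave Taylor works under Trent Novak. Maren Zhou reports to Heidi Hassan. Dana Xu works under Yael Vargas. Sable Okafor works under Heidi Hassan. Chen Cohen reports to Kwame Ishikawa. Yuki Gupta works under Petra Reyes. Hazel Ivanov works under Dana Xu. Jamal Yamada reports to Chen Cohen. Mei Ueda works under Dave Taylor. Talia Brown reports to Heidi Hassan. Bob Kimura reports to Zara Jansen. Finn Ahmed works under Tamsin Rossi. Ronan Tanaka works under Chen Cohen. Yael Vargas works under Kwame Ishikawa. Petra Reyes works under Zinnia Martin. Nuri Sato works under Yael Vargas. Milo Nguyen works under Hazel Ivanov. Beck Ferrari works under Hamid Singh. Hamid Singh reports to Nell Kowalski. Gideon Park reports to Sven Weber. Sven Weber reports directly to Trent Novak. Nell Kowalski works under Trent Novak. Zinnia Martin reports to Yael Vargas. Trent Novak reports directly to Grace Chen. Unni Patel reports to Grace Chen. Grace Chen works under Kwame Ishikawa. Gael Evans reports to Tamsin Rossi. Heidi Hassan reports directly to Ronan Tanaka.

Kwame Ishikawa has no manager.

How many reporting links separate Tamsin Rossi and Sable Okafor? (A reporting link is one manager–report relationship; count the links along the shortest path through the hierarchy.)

Tamsin Rossi is 2 levels below Kwame Ishikawa, and Sable Okafor is 4 levels below Kwame Ishikawa (their lowest common manager). The shortest path runs up from Tamsin Rossi to Kwame Ishikawa and back down to Sable Okafor: 2 + 4 = 6 links.

6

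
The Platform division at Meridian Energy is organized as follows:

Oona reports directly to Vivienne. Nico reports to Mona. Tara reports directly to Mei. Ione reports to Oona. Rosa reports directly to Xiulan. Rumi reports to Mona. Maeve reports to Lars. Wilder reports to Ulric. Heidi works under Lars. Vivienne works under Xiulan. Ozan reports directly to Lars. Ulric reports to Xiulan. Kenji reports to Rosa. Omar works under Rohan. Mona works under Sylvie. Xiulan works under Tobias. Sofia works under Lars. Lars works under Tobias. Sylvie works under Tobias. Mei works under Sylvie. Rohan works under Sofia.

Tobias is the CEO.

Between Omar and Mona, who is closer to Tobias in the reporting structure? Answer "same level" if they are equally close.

Omar is 4 levels below Tobias; Mona is 2. Mona is higher.

Mona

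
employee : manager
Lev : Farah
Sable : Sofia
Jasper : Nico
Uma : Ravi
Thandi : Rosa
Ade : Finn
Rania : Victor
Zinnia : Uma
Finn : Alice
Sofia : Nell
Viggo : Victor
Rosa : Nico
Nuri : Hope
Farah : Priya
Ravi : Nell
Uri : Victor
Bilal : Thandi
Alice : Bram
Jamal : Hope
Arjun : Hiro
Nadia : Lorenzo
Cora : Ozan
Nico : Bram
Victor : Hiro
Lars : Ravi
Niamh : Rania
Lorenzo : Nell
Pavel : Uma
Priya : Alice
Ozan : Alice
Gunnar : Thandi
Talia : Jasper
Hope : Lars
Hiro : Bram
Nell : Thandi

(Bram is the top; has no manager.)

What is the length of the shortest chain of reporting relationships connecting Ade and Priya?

Ade is 2 levels below Alice, and Priya is 1 level below Alice (their lowest common manager). The shortest path runs up from Ade to Alice and back down to Priya: 2 + 1 = 3 links.

3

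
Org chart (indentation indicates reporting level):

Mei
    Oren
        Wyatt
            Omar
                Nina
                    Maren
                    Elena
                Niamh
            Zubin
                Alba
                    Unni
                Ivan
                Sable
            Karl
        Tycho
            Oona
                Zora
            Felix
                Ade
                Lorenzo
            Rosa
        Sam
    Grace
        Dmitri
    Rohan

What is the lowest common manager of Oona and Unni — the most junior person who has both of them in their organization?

Oona's chain of managers is Tycho, Oren, Mei. Unni's chain of managers is Alba, Zubin, Wyatt, Oren, Mei. The first manager that appears in both chains is Oren.

Oren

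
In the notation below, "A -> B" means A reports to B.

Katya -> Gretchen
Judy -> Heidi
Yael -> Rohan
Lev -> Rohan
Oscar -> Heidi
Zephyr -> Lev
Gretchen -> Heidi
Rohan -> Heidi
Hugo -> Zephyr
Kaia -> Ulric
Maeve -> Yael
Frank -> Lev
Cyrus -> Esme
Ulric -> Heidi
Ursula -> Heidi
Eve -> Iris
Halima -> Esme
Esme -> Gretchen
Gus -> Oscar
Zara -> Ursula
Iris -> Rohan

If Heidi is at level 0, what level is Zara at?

Chain from Zara up to Heidi: Zara → Ursula → Heidi. That is 2 steps up, so Zara is 2 levels below Heidi.

2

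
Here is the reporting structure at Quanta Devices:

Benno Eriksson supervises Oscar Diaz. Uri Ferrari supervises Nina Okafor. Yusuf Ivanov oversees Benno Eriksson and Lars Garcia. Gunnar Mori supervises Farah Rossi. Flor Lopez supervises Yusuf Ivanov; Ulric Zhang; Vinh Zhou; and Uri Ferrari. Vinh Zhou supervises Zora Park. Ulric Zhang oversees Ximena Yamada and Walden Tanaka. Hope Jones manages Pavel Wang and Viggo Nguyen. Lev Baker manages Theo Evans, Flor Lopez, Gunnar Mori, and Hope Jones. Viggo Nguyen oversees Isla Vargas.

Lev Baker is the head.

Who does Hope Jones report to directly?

Hope Jones reports directly to Lev Baker.

Lev Baker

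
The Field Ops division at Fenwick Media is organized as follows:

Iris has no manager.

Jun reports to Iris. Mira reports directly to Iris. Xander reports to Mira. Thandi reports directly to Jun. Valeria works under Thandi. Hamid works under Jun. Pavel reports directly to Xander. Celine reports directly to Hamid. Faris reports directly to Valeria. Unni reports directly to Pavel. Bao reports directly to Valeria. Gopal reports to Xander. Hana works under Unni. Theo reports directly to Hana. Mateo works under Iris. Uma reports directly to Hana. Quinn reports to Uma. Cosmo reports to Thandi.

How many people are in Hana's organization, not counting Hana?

3

Hana directly manages Theo, Uma. Theo has no reports. Under Uma: Quinn (1). So Hana's organization is 2 direct reports plus everyone under them: 1 + 2 = 3.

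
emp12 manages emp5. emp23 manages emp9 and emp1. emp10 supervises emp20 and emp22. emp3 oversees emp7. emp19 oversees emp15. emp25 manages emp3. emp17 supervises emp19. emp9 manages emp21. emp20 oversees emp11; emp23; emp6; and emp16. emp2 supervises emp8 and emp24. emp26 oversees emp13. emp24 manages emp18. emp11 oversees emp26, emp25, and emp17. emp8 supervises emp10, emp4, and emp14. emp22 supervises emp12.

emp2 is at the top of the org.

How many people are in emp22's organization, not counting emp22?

2

emp22 directly manages emp12. Under emp12: emp5 (1). That's 2 in total.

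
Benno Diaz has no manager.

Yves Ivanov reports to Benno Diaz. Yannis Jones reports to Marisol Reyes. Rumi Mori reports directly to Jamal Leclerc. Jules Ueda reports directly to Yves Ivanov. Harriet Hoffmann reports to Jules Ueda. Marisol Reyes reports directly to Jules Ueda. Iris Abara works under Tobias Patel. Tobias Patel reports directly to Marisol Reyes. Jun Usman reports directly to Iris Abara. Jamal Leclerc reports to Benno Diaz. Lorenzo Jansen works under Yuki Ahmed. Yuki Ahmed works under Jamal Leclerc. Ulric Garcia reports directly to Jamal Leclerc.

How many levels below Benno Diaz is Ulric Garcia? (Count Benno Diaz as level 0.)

2

Chain from Ulric Garcia up to Benno Diaz: Ulric Garcia → Jamal Leclerc → Benno Diaz. That is 2 steps up, so Ulric Garcia is 2 levels below Benno Diaz.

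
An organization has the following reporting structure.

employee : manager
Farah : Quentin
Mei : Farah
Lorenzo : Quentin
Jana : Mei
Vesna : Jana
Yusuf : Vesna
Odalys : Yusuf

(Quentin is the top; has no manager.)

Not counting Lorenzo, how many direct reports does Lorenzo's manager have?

1

Lorenzo reports to Quentin. Quentin's other direct reports are Farah — 1 peer.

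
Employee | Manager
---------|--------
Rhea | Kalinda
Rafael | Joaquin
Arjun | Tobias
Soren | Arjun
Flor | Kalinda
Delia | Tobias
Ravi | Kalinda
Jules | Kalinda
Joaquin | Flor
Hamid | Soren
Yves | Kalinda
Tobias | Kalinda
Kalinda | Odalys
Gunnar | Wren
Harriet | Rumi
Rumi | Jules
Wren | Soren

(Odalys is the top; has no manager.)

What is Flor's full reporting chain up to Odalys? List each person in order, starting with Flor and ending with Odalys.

Flor reports to Kalinda. Kalinda reports to Odalys. Odalys is at the top.

Flor -> Kalinda -> Odalys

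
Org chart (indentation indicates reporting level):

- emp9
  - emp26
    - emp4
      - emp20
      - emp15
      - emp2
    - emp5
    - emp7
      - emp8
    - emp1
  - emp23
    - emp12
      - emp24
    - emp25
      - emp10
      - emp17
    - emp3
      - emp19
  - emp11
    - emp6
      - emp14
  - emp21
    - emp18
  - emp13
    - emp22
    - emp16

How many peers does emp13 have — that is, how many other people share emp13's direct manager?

4

emp13 reports to emp9. emp9's other direct reports are emp26, emp23, emp11, emp21 — 4 peers.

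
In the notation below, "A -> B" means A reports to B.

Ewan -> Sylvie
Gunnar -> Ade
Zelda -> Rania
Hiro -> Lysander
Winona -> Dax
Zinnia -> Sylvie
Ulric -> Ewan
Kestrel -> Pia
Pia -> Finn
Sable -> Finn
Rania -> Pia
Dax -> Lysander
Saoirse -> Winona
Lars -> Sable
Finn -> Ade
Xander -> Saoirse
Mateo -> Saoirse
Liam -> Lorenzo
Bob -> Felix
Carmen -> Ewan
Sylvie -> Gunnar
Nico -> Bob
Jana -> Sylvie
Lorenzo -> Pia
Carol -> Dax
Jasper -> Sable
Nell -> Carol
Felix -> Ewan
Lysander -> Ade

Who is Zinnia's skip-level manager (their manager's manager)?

Zinnia reports to Sylvie, and Sylvie reports to Gunnar. So Zinnia's skip-level manager is Gunnar.

Gunnar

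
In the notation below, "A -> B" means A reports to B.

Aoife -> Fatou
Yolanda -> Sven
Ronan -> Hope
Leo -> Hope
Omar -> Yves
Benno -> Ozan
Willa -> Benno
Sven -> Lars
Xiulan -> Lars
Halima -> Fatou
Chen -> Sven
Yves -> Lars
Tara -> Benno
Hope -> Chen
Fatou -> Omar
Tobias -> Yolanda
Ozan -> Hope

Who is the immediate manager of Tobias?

Tobias reports directly to Yolanda.

Yolanda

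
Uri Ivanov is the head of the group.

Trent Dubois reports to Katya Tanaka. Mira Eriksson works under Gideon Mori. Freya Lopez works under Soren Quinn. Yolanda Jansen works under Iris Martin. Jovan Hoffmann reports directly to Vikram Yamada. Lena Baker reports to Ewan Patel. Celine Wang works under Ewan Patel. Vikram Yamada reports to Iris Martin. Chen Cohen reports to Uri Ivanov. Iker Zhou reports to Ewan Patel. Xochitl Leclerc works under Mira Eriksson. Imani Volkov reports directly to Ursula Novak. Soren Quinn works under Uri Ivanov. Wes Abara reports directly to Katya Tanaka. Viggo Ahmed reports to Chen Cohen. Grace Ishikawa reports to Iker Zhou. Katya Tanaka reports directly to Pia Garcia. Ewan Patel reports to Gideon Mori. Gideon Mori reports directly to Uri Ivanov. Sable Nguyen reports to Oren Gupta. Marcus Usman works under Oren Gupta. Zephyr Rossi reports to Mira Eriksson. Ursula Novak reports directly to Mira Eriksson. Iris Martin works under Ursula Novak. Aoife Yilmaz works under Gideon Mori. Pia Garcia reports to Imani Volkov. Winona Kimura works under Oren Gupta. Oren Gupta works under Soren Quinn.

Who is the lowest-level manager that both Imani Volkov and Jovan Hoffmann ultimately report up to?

Ursula Novak

Imani Volkov's chain of managers is Ursula Novak, Mira Eriksson, Gideon Mori, Uri Ivanov. Jovan Hoffmann's chain of managers is Vikram Yamada, Iris Martin, Ursula Novak, Mira Eriksson, Gideon Mori, Uri Ivanov. The first manager that appears in both chains is Ursula Novak.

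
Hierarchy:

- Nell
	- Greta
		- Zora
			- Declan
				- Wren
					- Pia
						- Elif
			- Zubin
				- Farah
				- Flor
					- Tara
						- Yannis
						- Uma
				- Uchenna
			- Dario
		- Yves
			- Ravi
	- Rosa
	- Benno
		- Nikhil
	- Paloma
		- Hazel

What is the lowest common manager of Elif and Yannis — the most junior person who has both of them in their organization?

Elif's chain of managers is Pia, Wren, Declan, Zora, Greta, Nell. Yannis's chain of managers is Tara, Flor, Zubin, Zora, Greta, Nell. The first manager that appears in both chains is Zora.

Zora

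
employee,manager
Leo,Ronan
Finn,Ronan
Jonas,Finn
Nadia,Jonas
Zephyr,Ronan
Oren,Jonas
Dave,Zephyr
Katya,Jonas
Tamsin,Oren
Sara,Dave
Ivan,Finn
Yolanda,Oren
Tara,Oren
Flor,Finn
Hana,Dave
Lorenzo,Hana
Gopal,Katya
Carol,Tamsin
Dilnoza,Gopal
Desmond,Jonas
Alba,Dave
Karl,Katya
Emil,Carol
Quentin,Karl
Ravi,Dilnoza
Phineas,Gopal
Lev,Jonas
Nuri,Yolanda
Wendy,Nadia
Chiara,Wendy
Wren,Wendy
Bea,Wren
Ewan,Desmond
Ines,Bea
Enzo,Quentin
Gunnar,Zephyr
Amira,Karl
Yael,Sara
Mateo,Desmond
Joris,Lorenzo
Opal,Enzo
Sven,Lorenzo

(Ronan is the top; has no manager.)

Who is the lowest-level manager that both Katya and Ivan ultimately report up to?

Finn

Katya's chain of managers is Jonas, Finn, Ronan. Ivan's chain of managers is Finn, Ronan. The first manager that appears in both chains is Finn.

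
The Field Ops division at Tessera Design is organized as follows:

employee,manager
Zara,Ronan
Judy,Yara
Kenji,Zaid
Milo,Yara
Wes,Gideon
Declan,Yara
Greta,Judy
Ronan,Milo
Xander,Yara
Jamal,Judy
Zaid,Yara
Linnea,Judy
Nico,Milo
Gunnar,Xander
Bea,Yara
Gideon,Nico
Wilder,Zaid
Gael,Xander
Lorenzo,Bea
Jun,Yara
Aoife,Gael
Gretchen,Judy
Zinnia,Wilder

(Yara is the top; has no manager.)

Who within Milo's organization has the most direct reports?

Milo

Direct-report counts within Milo's organization: Milo has 2; Ronan has 1; Nico has 1; Gideon has 1. The largest is 2, held by Milo.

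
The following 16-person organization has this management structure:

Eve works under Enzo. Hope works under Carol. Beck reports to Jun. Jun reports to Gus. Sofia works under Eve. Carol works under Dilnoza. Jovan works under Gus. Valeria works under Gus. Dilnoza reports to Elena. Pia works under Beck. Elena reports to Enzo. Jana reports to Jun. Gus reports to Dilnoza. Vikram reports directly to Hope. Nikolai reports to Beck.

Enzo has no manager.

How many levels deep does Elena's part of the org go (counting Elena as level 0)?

The longest chain under Elena runs Elena → Dilnoza → Gus → Jun → Beck → Nikolai, which is 5 levels below Elena.

5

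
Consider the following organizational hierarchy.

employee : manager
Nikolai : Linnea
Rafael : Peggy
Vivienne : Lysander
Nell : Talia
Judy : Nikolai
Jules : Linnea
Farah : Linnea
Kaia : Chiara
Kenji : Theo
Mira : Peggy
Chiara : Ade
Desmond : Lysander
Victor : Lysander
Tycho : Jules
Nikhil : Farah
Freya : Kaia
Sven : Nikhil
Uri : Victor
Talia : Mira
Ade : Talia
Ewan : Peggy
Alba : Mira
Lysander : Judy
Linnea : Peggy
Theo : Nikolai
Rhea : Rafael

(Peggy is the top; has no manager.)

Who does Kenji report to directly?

Theo

Kenji reports directly to Theo.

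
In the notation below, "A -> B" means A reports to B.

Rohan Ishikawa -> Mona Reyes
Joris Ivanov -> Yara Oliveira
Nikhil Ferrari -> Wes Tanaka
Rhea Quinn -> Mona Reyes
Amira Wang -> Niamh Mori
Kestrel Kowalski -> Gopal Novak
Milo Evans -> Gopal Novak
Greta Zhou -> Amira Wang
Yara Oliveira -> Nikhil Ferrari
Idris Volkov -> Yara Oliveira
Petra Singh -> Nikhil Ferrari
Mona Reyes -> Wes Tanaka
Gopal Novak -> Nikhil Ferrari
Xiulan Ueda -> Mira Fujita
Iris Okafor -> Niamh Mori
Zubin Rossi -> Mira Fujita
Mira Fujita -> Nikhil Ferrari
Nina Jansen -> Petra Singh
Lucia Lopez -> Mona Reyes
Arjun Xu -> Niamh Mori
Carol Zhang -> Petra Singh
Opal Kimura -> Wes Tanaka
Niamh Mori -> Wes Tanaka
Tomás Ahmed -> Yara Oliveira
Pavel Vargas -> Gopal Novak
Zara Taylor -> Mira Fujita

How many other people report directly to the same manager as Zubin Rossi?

2

Zubin Rossi reports to Mira Fujita. Mira Fujita's other direct reports are Xiulan Ueda, Zara Taylor — 2 peers.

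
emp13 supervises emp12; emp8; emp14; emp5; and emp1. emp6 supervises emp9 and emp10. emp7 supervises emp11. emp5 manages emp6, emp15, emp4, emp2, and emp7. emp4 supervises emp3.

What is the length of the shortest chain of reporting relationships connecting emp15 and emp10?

3

emp15 is 1 level below emp5, and emp10 is 2 levels below emp5 (their lowest common manager). The shortest path runs up from emp15 to emp5 and back down to emp10: 1 + 2 = 3 links.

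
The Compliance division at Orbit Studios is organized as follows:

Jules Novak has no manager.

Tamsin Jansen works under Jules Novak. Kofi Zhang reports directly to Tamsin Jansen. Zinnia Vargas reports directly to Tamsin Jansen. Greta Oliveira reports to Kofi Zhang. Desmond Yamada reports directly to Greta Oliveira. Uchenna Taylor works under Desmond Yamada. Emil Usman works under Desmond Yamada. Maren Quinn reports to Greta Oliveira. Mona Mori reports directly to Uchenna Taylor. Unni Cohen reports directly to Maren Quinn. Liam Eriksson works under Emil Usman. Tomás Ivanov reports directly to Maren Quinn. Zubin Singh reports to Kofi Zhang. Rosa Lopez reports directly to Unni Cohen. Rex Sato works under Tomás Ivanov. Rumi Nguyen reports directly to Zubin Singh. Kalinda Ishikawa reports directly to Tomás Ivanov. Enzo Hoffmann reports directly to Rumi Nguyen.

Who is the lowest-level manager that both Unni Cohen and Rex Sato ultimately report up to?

Unni Cohen's chain of managers is Maren Quinn, Greta Oliveira, Kofi Zhang, Tamsin Jansen, Jules Novak. Rex Sato's chain of managers is Tomás Ivanov, Maren Quinn, Greta Oliveira, Kofi Zhang, Tamsin Jansen, Jules Novak. The first manager that appears in both chains is Maren Quinn.

Maren Quinn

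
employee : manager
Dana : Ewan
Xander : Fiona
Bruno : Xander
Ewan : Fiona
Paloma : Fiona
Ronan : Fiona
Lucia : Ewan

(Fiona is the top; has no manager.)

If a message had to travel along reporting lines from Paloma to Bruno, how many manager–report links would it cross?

Paloma is 1 level below Fiona, and Bruno is 2 levels below Fiona (their lowest common manager). The shortest path runs up from Paloma to Fiona and back down to Bruno: 1 + 2 = 3 links.

3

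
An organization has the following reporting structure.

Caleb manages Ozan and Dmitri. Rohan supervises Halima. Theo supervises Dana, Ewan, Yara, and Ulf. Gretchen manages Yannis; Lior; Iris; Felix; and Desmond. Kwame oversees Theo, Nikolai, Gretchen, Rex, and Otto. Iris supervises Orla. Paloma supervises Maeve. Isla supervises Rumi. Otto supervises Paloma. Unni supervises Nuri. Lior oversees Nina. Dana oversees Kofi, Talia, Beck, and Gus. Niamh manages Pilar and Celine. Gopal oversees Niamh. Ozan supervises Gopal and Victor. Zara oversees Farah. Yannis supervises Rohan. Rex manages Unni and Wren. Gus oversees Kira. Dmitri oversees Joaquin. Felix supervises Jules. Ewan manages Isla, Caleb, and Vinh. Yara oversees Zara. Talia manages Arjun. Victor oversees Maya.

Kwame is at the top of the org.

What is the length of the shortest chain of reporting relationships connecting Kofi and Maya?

7

Kofi is 2 levels below Theo, and Maya is 5 levels below Theo (their lowest common manager). The shortest path runs up from Kofi to Theo and back down to Maya: 2 + 5 = 7 links.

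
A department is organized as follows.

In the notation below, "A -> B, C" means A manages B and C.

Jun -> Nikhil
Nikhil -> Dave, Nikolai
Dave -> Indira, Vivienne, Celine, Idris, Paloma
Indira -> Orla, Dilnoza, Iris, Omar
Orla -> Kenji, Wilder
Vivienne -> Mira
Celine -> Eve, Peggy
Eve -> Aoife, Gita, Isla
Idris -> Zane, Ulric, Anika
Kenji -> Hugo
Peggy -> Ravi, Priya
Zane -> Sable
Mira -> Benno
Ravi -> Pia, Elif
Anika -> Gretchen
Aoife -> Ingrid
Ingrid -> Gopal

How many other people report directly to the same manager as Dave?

Dave reports to Nikhil. Nikhil's other direct reports are Nikolai — 1 peer.

1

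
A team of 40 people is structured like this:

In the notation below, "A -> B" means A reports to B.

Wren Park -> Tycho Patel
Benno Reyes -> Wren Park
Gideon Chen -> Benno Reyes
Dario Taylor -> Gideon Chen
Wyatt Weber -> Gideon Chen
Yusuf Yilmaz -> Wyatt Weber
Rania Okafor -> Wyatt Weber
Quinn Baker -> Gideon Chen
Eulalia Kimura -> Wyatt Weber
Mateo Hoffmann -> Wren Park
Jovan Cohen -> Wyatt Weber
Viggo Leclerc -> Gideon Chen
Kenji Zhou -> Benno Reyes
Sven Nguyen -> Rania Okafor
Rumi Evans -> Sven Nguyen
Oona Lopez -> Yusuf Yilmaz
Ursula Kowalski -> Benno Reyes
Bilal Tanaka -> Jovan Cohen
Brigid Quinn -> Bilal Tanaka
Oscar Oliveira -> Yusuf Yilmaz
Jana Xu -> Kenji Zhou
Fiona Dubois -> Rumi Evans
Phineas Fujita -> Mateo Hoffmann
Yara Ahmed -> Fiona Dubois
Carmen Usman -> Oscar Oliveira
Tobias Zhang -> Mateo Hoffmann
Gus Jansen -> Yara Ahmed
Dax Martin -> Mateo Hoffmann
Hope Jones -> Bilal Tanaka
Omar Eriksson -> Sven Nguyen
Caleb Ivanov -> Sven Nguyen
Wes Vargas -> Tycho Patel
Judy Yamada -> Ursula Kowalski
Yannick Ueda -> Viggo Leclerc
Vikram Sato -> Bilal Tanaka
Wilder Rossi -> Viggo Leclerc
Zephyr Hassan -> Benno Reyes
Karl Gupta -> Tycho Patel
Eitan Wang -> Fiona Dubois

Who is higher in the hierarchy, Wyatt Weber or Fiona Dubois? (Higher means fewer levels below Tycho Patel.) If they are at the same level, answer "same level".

Wyatt Weber

Wyatt Weber is 4 levels below Tycho Patel; Fiona Dubois is 8. Wyatt Weber is higher.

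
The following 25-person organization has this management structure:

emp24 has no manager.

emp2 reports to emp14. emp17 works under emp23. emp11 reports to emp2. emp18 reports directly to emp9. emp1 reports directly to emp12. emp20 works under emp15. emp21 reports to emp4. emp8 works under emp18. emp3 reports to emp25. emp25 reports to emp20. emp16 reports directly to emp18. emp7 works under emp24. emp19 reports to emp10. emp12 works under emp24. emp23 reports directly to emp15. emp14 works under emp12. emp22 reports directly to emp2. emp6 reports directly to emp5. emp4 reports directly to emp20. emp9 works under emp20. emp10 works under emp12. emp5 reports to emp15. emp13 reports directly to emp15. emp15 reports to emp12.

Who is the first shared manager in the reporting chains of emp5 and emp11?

emp5's chain of managers is emp15, emp12, emp24. emp11's chain of managers is emp2, emp14, emp12, emp24. The first manager that appears in both chains is emp12.

emp12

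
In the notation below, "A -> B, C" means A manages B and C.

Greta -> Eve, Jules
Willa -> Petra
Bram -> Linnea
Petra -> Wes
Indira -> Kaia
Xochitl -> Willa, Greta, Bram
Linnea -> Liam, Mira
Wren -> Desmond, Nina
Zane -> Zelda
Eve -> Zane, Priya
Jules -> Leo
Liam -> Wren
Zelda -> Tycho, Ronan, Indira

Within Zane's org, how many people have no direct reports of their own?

The people in Zane's organization with no one reporting to them are Kaia, Ronan, Tycho. That is 3.

3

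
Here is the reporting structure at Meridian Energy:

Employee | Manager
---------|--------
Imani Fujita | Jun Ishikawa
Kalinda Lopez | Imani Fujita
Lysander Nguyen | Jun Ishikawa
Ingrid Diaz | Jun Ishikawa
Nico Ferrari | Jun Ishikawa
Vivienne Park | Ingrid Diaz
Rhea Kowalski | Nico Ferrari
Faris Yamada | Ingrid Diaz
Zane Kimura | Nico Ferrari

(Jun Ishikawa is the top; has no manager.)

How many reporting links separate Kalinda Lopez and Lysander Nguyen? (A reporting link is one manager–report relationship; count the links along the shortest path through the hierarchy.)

Kalinda Lopez is 2 levels below Jun Ishikawa, and Lysander Nguyen is 1 level below Jun Ishikawa (their lowest common manager). The shortest path runs up from Kalinda Lopez to Jun Ishikawa and back down to Lysander Nguyen: 2 + 1 = 3 links.

3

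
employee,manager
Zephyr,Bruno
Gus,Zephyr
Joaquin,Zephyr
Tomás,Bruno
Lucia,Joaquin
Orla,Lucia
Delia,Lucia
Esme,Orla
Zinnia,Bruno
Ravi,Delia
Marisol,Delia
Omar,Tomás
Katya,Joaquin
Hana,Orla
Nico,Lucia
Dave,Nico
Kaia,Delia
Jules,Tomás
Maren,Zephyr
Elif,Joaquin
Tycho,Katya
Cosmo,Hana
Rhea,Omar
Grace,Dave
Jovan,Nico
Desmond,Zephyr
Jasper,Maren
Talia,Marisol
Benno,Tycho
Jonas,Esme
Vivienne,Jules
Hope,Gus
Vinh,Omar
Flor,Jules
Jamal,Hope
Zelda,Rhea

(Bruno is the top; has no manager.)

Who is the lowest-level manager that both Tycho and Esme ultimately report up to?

Joaquin

Tycho's chain of managers is Katya, Joaquin, Zephyr, Bruno. Esme's chain of managers is Orla, Lucia, Joaquin, Zephyr, Bruno. The first manager that appears in both chains is Joaquin.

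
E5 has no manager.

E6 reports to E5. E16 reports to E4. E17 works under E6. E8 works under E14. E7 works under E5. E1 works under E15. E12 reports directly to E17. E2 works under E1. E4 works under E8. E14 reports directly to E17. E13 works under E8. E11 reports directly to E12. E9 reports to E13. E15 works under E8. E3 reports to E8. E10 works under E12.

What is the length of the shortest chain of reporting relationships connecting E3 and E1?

3

E3 is 1 level below E8, and E1 is 2 levels below E8 (their lowest common manager). The shortest path runs up from E3 to E8 and back down to E1: 1 + 2 = 3 links.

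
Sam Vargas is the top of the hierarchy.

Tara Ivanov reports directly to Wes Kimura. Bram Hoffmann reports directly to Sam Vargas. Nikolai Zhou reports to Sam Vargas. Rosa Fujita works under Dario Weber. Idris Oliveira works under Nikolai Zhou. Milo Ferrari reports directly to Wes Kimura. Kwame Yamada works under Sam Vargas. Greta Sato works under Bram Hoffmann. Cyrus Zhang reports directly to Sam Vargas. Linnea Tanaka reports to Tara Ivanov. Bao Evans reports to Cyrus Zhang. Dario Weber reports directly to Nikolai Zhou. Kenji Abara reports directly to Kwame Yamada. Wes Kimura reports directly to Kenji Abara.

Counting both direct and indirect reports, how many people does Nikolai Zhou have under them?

3

Nikolai Zhou directly manages Dario Weber, Idris Oliveira. Under Dario Weber: Rosa Fujita (1). Idris Oliveira has no reports. So Nikolai Zhou's organization is 2 direct reports plus everyone under them: 2 + 1 = 3.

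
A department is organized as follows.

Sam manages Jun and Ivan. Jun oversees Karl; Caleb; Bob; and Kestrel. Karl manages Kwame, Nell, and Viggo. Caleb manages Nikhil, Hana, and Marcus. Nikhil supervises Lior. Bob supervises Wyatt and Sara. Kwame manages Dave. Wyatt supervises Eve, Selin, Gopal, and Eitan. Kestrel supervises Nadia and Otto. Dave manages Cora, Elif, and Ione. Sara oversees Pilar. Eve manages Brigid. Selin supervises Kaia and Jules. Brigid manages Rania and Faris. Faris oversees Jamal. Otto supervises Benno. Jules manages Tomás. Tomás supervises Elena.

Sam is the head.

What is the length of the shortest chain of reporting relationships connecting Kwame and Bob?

3

Kwame is 2 levels below Jun, and Bob is 1 level below Jun (their lowest common manager). The shortest path runs up from Kwame to Jun and back down to Bob: 2 + 1 = 3 links.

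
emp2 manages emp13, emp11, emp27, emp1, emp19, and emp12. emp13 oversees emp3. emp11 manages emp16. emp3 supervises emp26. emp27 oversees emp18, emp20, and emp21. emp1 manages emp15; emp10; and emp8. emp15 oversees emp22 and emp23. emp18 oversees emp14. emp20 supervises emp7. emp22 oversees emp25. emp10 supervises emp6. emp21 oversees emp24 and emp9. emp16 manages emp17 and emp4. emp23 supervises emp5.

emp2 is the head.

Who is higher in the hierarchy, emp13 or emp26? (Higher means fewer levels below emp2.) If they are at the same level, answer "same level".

emp13

emp13 is 1 level below emp2; emp26 is 3. emp13 is higher.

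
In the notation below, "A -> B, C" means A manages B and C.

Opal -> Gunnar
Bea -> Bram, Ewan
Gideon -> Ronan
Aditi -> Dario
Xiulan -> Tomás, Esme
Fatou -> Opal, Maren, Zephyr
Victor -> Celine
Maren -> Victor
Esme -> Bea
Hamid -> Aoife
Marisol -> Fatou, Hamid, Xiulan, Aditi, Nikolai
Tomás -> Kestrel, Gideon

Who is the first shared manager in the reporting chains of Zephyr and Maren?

Fatou

Zephyr's chain of managers is Fatou, Marisol. Maren's chain of managers is Fatou, Marisol. The first manager that appears in both chains is Fatou.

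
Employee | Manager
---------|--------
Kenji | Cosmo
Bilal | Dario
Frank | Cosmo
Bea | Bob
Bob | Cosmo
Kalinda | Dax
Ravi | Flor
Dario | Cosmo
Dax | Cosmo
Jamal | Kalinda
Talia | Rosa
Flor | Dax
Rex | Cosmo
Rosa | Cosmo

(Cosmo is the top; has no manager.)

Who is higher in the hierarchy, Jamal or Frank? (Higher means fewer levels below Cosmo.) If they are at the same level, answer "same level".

Frank

Jamal is 3 levels below Cosmo; Frank is 1. Frank is higher.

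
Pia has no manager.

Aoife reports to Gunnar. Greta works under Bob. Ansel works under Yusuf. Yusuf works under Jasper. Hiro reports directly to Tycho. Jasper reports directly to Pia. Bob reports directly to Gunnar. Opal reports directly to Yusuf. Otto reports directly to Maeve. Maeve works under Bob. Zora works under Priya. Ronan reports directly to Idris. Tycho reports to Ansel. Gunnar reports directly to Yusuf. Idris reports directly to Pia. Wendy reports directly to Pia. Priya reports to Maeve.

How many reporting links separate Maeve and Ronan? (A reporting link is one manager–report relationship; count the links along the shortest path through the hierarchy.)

7

Maeve is 5 levels below Pia, and Ronan is 2 levels below Pia (their lowest common manager). The shortest path runs up from Maeve to Pia and back down to Ronan: 5 + 2 = 7 links.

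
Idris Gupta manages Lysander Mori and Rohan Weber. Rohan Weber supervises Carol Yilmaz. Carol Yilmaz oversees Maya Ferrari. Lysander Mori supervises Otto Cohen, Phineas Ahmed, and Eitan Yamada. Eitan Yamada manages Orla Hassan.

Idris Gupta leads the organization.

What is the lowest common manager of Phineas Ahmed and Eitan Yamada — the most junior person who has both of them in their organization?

Phineas Ahmed's chain of managers is Lysander Mori, Idris Gupta. Eitan Yamada's chain of managers is Lysander Mori, Idris Gupta. The first manager that appears in both chains is Lysander Mori.

Lysander Mori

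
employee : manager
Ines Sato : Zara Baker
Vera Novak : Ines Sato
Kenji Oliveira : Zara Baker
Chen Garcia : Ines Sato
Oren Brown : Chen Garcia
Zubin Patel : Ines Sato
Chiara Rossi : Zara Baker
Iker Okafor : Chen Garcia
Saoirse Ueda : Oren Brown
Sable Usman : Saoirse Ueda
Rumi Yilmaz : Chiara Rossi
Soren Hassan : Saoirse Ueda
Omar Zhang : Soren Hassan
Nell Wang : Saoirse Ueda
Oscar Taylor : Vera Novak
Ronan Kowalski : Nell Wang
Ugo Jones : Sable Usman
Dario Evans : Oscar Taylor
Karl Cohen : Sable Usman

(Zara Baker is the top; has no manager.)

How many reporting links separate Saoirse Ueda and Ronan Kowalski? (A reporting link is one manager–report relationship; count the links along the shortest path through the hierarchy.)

Ronan Kowalski is in Saoirse Ueda's organization: the chain from Ronan Kowalski up to Saoirse Ueda is Ronan Kowalski → Nell Wang → Saoirse Ueda, which is 2 links.

2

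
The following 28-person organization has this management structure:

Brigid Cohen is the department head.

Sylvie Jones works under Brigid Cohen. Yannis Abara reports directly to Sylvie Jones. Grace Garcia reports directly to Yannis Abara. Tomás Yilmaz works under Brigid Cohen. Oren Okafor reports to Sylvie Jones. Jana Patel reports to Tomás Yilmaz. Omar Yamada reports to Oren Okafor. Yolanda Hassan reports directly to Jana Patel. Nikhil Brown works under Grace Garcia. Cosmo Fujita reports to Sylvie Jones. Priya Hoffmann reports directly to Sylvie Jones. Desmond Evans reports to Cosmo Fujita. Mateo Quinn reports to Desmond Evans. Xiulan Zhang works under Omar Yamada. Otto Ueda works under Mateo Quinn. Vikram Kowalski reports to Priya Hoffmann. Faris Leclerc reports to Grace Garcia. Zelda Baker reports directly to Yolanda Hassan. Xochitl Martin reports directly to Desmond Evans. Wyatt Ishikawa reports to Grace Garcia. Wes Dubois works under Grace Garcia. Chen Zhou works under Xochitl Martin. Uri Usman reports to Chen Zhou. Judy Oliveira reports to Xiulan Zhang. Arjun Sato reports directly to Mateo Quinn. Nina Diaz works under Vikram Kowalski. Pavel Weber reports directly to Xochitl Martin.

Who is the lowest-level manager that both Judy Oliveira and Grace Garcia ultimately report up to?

Judy Oliveira's chain of managers is Xiulan Zhang, Omar Yamada, Oren Okafor, Sylvie Jones, Brigid Cohen. Grace Garcia's chain of managers is Yannis Abara, Sylvie Jones, Brigid Cohen. The first manager that appears in both chains is Sylvie Jones.

Sylvie Jones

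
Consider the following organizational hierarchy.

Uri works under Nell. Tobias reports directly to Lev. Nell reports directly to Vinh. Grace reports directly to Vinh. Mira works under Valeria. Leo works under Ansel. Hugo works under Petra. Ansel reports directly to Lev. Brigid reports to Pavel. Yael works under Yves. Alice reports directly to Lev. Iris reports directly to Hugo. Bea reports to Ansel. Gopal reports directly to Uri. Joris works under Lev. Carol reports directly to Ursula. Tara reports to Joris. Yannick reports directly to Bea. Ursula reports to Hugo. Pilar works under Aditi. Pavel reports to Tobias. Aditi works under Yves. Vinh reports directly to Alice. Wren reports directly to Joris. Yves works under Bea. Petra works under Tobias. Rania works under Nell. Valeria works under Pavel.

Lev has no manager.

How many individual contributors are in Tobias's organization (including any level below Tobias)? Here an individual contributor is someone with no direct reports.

The people in Tobias's organization with no one reporting to them are Carol, Iris, Brigid, Mira. That is 4.

4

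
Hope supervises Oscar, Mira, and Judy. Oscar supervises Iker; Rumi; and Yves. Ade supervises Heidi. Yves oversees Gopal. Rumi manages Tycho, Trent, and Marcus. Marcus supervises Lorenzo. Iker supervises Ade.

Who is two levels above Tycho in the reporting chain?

Tycho reports to Rumi, and Rumi reports to Oscar. So Tycho's skip-level manager is Oscar.

Oscar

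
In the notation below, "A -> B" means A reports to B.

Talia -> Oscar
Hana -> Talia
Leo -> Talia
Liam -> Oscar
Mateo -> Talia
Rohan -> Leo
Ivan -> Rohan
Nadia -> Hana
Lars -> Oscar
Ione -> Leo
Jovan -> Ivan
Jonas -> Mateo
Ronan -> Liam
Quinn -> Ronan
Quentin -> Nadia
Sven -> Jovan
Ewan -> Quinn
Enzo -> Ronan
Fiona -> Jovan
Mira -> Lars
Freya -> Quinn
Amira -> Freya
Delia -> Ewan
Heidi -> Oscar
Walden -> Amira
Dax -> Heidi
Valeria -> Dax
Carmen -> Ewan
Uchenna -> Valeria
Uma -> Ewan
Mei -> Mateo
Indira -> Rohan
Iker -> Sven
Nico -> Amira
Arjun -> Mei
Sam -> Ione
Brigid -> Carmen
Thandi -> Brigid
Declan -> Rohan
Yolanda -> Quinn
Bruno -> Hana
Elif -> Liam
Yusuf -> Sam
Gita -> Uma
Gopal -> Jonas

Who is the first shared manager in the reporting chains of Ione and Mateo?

Ione's chain of managers is Leo, Talia, Oscar. Mateo's chain of managers is Talia, Oscar. The first manager that appears in both chains is Talia.

Talia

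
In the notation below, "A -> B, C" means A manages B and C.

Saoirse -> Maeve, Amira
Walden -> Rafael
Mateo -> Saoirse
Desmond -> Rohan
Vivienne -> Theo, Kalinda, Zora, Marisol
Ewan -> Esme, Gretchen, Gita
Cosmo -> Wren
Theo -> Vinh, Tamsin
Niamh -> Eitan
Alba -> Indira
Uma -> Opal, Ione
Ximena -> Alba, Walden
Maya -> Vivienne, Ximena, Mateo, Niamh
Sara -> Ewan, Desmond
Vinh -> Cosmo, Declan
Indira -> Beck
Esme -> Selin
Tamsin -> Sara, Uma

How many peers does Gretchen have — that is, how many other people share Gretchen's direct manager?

Gretchen reports to Ewan. Ewan's other direct reports are Esme, Gita — 2 peers.

2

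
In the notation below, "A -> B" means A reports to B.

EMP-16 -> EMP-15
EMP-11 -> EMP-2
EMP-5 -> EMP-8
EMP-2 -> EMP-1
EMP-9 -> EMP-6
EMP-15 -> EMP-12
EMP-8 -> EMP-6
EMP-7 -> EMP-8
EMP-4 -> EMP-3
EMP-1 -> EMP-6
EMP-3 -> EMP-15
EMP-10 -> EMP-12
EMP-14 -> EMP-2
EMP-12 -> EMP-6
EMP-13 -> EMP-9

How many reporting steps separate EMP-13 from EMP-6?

Chain from EMP-13 up to EMP-6: EMP-13 → EMP-9 → EMP-6. That is 2 steps up, so EMP-13 is 2 levels below EMP-6.

2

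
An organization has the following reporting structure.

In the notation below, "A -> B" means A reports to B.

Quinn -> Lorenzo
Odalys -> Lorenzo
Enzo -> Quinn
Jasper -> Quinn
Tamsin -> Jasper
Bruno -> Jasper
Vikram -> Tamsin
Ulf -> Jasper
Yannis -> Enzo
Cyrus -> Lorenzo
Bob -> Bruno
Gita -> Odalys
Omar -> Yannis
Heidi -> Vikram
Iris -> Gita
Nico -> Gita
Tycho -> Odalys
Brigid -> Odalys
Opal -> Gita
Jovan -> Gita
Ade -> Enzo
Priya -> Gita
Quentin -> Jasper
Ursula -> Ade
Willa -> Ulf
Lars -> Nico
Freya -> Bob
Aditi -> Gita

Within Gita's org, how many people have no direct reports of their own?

The people in Gita's organization with no one reporting to them are Aditi, Priya, Jovan, Opal, Lars, Iris. That is 6.

6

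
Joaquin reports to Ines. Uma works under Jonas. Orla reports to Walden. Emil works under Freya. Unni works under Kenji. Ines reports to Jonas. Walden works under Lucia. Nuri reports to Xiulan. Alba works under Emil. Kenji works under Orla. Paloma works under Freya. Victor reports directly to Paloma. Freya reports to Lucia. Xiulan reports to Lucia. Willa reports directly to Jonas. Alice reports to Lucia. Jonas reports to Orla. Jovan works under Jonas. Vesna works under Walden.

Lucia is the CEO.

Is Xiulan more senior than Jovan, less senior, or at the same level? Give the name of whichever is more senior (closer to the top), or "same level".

Xiulan is 1 level below Lucia; Jovan is 4. Xiulan is higher.

Xiulan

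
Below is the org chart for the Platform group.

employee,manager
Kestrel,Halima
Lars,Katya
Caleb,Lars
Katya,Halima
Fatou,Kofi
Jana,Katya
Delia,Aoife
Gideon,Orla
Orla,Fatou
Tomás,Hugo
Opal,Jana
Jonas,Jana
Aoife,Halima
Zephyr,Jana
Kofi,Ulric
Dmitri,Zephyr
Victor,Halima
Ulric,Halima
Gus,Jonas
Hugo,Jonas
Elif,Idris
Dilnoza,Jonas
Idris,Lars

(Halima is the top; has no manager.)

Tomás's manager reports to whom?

Tomás reports to Hugo, and Hugo reports to Jonas. So Tomás's skip-level manager is Jonas.

Jonas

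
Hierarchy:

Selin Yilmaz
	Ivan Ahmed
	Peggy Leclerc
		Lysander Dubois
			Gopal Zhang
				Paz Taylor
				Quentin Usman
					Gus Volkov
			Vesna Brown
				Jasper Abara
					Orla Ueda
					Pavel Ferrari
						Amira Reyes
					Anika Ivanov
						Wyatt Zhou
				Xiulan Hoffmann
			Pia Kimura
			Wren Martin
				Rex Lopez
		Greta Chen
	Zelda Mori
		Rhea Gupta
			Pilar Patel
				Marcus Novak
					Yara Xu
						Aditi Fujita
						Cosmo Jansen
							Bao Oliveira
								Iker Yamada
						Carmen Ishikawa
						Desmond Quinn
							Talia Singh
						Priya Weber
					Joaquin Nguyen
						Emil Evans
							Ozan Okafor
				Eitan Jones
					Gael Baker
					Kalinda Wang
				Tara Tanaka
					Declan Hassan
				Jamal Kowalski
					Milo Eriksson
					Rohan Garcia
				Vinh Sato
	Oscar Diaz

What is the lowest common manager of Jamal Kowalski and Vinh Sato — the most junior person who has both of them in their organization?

Pilar Patel

Jamal Kowalski's chain of managers is Pilar Patel, Rhea Gupta, Zelda Mori, Selin Yilmaz. Vinh Sato's chain of managers is Pilar Patel, Rhea Gupta, Zelda Mori, Selin Yilmaz. The first manager that appears in both chains is Pilar Patel.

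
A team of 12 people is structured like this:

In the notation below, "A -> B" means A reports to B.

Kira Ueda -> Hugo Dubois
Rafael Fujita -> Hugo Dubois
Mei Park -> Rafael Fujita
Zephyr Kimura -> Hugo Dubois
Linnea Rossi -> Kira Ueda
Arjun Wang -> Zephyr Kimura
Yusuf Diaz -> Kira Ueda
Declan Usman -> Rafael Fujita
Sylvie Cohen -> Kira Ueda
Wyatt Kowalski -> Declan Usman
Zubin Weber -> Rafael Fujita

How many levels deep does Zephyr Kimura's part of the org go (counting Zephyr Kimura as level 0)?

1

The longest chain under Zephyr Kimura runs Zephyr Kimura → Arjun Wang, which is 1 level below Zephyr Kimura.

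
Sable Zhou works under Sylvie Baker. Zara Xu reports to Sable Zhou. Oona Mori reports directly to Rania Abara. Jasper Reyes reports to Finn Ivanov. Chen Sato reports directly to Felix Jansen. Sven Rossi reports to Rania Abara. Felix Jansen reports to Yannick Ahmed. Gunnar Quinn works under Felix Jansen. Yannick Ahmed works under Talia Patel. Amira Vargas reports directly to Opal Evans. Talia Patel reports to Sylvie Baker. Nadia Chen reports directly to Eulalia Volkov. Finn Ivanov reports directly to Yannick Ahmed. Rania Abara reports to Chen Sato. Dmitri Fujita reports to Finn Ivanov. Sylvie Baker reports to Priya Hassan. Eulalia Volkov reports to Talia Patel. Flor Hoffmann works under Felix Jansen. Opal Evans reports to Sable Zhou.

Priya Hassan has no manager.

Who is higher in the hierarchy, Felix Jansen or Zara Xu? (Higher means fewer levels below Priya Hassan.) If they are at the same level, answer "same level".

Felix Jansen is 4 levels below Priya Hassan; Zara Xu is 3. Zara Xu is higher.

Zara Xu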